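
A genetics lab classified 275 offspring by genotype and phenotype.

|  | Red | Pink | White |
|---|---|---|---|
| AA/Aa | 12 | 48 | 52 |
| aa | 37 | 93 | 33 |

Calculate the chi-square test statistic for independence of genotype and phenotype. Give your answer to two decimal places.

22.69

Row totals: 112, 163. Column totals: 49, 141, 85. Grand total N = 275.
Expected counts (row total × column total / N):
  AA/Aa, Red: 112×49/275 = 19.956
  AA/Aa, Pink: 112×141/275 = 57.425
  AA/Aa, White: 112×85/275 = 34.618
  aa, Red: 163×49/275 = 29.044
  aa, Pink: 163×141/275 = 83.575
  aa, White: 163×85/275 = 50.382
Contributions (O − E)²/E:
  (12 − 19.956)²/19.956 = 3.1719
  (48 − 57.425)²/57.425 = 1.5469
  (52 − 34.618)²/34.618 = 8.7277
  (37 − 29.044)²/29.044 = 2.1794
  (93 − 83.575)²/83.575 = 1.0629
  (33 − 50.382)²/50.382 = 5.9969
χ² = 3.1719 + 1.5469 + 8.7277 + 2.1794 + 1.0629 + 5.9969 = 22.69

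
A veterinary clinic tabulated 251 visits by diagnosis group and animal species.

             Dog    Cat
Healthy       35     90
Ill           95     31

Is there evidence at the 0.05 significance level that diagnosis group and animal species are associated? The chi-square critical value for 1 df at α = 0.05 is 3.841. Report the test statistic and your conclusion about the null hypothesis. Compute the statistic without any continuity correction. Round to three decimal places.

Row totals: 125, 126. Column totals: 130, 121. Grand total N = 251.
Expected counts (row total × column total / N):
  Healthy, Dog: 125×130/251 = 64.7410
  Healthy, Cat: 125×121/251 = 60.2590
  Ill, Dog: 126×130/251 = 65.2590
  Ill, Cat: 126×121/251 = 60.7410
Contributions (O − E)²/E:
  (35 − 64.7410)²/64.7410 = 13.6625
  (90 − 60.2590)²/60.2590 = 14.6788
  (95 − 65.2590)²/65.2590 = 13.5541
  (31 − 60.7410)²/60.7410 = 14.5623
χ² = 13.6625 + 14.6788 + 13.5541 + 14.5623 = 56.458
df = (2−1)(2−1) = 1. Since 56.458 > 3.841, reject the null hypothesis of independence at α = 0.05.

56.458; reject H₀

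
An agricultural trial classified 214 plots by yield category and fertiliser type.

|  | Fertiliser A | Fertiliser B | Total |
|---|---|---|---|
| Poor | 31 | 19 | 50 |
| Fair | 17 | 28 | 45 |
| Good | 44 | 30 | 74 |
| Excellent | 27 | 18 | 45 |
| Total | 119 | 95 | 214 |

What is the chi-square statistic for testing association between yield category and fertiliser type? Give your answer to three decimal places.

Grand total N = 214.
Expected counts (row total × column total / N):
  Poor, Fertiliser A: 50×119/214 = 27.80374
  Poor, Fertiliser B: 50×95/214 = 22.19626
  Fair, Fertiliser A: 45×119/214 = 25.02336
  Fair, Fertiliser B: 45×95/214 = 19.97664
  Good, Fertiliser A: 74×119/214 = 41.14953
  Good, Fertiliser B: 74×95/214 = 32.85047
  Excellent, Fertiliser A: 45×119/214 = 25.02336
  Excellent, Fertiliser B: 45×95/214 = 19.97664
Contributions (O − E)²/E:
  (31 − 27.80374)²/27.80374 = 0.3674
  (19 − 22.19626)²/22.19626 = 0.4603
  (17 − 25.02336)²/25.02336 = 2.5726
  (28 − 19.97664)²/19.97664 = 3.2225
  (44 − 41.14953)²/41.14953 = 0.1975
  (30 − 32.85047)²/32.85047 = 0.2473
  (27 − 25.02336)²/25.02336 = 0.1561
  (18 − 19.97664)²/19.97664 = 0.1956
χ² = 0.3674 + 0.4603 + 2.5726 + 3.2225 + 0.1975 + 0.2473 + 0.1561 + 0.1956 = 7.419

7.419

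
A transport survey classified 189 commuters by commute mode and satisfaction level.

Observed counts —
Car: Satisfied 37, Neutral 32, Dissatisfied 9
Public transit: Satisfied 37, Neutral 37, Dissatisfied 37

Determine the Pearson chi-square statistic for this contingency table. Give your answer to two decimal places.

12.01

Row totals: 78, 111. Column totals: 74, 69, 46. Grand total N = 189.
Expected counts (row total × column total / N):
  Car, Satisfied: 78×74/189 = 30.540
  Car, Neutral: 78×69/189 = 28.476
  Car, Dissatisfied: 78×46/189 = 18.984
  Public transit, Satisfied: 111×74/189 = 43.460
  Public transit, Neutral: 111×69/189 = 40.524
  Public transit, Dissatisfied: 111×46/189 = 27.016
Contributions (O − E)²/E:
  (37 − 30.540)²/30.540 = 1.3665
  (32 − 28.476)²/28.476 = 0.4361
  (9 − 18.984)²/18.984 = 5.2508
  (37 − 43.460)²/43.460 = 0.9602
  (37 − 40.524)²/40.524 = 0.3064
  (37 − 27.016)²/27.016 = 3.6897
χ² = 1.3665 + 0.4361 + 5.2508 + 0.9602 + 0.3064 + 3.6897 = 12.01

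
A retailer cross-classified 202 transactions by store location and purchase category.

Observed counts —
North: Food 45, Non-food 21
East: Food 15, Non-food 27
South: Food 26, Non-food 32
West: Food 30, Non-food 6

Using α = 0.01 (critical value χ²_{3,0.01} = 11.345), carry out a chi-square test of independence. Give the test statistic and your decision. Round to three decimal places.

Row totals: 66, 42, 58, 36. Column totals: 116, 86. Grand total N = 202.
Expected counts (row total × column total / N):
  North, Food: 66×116/202 = 37.9010
  North, Non-food: 66×86/202 = 28.0990
  East, Food: 42×116/202 = 24.1188
  East, Non-food: 42×86/202 = 17.8812
  South, Food: 58×116/202 = 33.3069
  South, Non-food: 58×86/202 = 24.6931
  West, Food: 36×116/202 = 20.6733
  West, Non-food: 36×86/202 = 15.3267
Contributions (O − E)²/E:
  (45 − 37.9010)²/37.9010 = 1.3297
  (21 − 28.0990)²/28.0990 = 1.7935
  (15 − 24.1188)²/24.1188 = 3.4476
  (27 − 17.8812)²/17.8812 = 4.6503
  (26 − 33.3069)²/33.3069 = 1.6030
  (32 − 24.6931)²/24.6931 = 2.1622
  (30 − 20.6733)²/20.6733 = 4.2077
  (6 − 15.3267)²/15.3267 = 5.6755
χ² = 1.3297 + 1.7935 + 3.4476 + 4.6503 + 1.6030 + 2.1622 + 4.2077 + 5.6755 = 24.870
df = (4−1)(2−1) = 3. Since 24.870 > 11.345, reject the null hypothesis of independence at α = 0.01.

24.870; reject H₀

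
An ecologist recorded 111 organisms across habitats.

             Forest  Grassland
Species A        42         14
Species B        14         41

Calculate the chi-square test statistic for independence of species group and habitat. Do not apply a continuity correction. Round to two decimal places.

27.25

Row totals: 56, 55. Column totals: 56, 55. Grand total N = 111.
Expected counts (row total × column total / N):
  Species A, Forest: 56×56/111 = 28.252
  Species A, Grassland: 56×55/111 = 27.748
  Species B, Forest: 55×56/111 = 27.748
  Species B, Grassland: 55×55/111 = 27.252
Contributions (O − E)²/E:
  (42 − 28.252)²/28.252 = 6.6901
  (14 − 27.748)²/27.748 = 6.8116
  (14 − 27.748)²/27.748 = 6.8116
  (41 − 27.252)²/27.252 = 6.9355
χ² = 6.6901 + 6.8116 + 6.8116 + 6.9355 = 27.25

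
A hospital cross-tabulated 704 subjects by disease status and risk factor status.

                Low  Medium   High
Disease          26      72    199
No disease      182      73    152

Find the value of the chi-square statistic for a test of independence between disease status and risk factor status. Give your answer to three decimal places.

Row totals: 297, 407. Column totals: 208, 145, 351. Grand total N = 704.
Expected counts (row total × column total / N):
  Disease, Low: 297×208/704 = 87.7500
  Disease, Medium: 297×145/704 = 61.1719
  Disease, High: 297×351/704 = 148.0781
  No disease, Low: 407×208/704 = 120.2500
  No disease, Medium: 407×145/704 = 83.8281
  No disease, High: 407×351/704 = 202.9219
Contributions (O − E)²/E:
  (26 − 87.7500)²/87.7500 = 43.4537
  (72 − 61.1719)²/61.1719 = 1.9167
  (199 − 148.0781)²/148.0781 = 17.5113
  (182 − 120.2500)²/120.2500 = 31.7095
  (73 − 83.8281)²/83.8281 = 1.3987
  (152 − 202.9219)²/202.9219 = 12.7785
χ² = 43.4537 + 1.9167 + 17.5113 + 31.7095 + 1.3987 + 12.7785 = 108.768

108.768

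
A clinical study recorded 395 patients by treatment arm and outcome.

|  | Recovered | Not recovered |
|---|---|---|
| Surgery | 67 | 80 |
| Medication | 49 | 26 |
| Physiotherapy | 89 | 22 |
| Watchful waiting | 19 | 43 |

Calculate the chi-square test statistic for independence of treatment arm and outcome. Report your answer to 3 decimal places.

51.755

Row totals: 147, 75, 111, 62. Column totals: 224, 171. Grand total N = 395.
Expected counts (row total × column total / N):
  Surgery, Recovered: 147×224/395 = 83.3620
  Surgery, Not recovered: 147×171/395 = 63.6380
  Medication, Recovered: 75×224/395 = 42.5316
  Medication, Not recovered: 75×171/395 = 32.4684
  Physiotherapy, Recovered: 111×224/395 = 62.9468
  Physiotherapy, Not recovered: 111×171/395 = 48.0532
  Watchful waiting, Recovered: 62×224/395 = 35.1595
  Watchful waiting, Not recovered: 62×171/395 = 26.8405
Contributions (O − E)²/E:
  (67 − 83.3620)²/83.3620 = 3.2115
  (80 − 63.6380)²/63.6380 = 4.2068
  (49 − 42.5316)²/42.5316 = 0.9837
  (26 − 32.4684)²/32.4684 = 1.2886
  (89 − 62.9468)²/62.9468 = 10.7832
  (22 − 48.0532)²/48.0532 = 14.1254
  (19 − 35.1595)²/35.1595 = 7.4270
  (43 − 26.8405)²/26.8405 = 9.7289
χ² = 3.2115 + 4.2068 + 0.9837 + 1.2886 + 10.7832 + 14.1254 + 7.4270 + 9.7289 = 51.755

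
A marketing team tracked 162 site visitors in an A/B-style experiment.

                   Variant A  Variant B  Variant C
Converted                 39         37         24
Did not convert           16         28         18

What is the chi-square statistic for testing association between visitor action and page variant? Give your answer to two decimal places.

Row totals: 100, 62. Column totals: 55, 65, 42. Grand total N = 162.
Expected counts (row total × column total / N):
  Converted, Variant A: 100×55/162 = 33.951
  Converted, Variant B: 100×65/162 = 40.123
  Converted, Variant C: 100×42/162 = 25.926
  Did not convert, Variant A: 62×55/162 = 21.049
  Did not convert, Variant B: 62×65/162 = 24.877
  Did not convert, Variant C: 62×42/162 = 16.074
Contributions (O − E)²/E:
  (39 − 33.951)²/33.951 = 0.7509
  (37 − 40.123)²/40.123 = 0.2431
  (24 − 25.926)²/25.926 = 0.1431
  (16 − 21.049)²/21.049 = 1.2111
  (28 − 24.877)²/24.877 = 0.3921
  (18 − 16.074)²/16.074 = 0.2308
χ² = 0.7509 + 0.2431 + 0.1431 + 1.2111 + 0.3921 + 0.2308 = 2.97

2.97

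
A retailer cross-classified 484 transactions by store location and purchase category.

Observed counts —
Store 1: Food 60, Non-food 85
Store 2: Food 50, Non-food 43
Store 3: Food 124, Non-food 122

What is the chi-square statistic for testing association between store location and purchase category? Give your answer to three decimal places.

Row totals: 145, 93, 246. Column totals: 234, 250. Grand total N = 484.
Expected counts (row total × column total / N):
  Store 1, Food: 145×234/484 = 70.1033
  Store 1, Non-food: 145×250/484 = 74.8967
  Store 2, Food: 93×234/484 = 44.9628
  Store 2, Non-food: 93×250/484 = 48.0372
  Store 3, Food: 246×234/484 = 118.9339
  Store 3, Non-food: 246×250/484 = 127.0661
Contributions (O − E)²/E:
  (60 − 70.1033)²/70.1033 = 1.4561
  (85 − 74.8967)²/74.8967 = 1.3629
  (50 − 44.9628)²/44.9628 = 0.5643
  (43 − 48.0372)²/48.0372 = 0.5282
  (124 − 118.9339)²/118.9339 = 0.2158
  (122 − 127.0661)²/127.0661 = 0.2020
χ² = 1.4561 + 1.3629 + 0.5643 + 0.5282 + 0.2158 + 0.2020 = 4.329

4.329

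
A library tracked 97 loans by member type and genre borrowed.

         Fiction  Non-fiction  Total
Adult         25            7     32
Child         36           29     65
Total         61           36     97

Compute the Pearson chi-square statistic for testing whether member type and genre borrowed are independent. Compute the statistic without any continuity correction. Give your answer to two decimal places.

Grand total N = 97.
Expected counts (row total × column total / N):
  Adult, Fiction: 32×61/97 = 20.124
  Adult, Non-fiction: 32×36/97 = 11.876
  Child, Fiction: 65×61/97 = 40.876
  Child, Non-fiction: 65×36/97 = 24.124
Contributions (O − E)²/E:
  (25 − 20.124)²/20.124 = 1.1814
  (7 − 11.876)²/11.876 = 2.0020
  (36 − 40.876)²/40.876 = 0.5816
  (29 − 24.124)²/24.124 = 0.9855
χ² = 1.1814 + 2.0020 + 0.5816 + 0.9855 = 4.75

4.75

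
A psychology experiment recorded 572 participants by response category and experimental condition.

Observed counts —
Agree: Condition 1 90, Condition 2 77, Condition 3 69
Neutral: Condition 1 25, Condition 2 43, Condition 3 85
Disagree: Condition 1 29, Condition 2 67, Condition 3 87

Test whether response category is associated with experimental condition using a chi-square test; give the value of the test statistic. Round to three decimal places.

Row totals: 236, 153, 183. Column totals: 144, 187, 241. Grand total N = 572.
Expected counts (row total × column total / N):
  Agree, Condition 1: 236×144/572 = 59.4126
  Agree, Condition 2: 236×187/572 = 77.1538
  Agree, Condition 3: 236×241/572 = 99.4336
  Neutral, Condition 1: 153×144/572 = 38.5175
  Neutral, Condition 2: 153×187/572 = 50.0192
  Neutral, Condition 3: 153×241/572 = 64.4633
  Disagree, Condition 1: 183×144/572 = 46.0699
  Disagree, Condition 2: 183×187/572 = 59.8269
  Disagree, Condition 3: 183×241/572 = 77.1031
Contributions (O − E)²/E:
  (90 − 59.4126)²/59.4126 = 15.7473
  (77 − 77.1538)²/77.1538 = 0.0003
  (69 − 99.4336)²/99.4336 = 9.3148
  (25 − 38.5175)²/38.5175 = 4.7439
  (43 − 50.0192)²/50.0192 = 0.9850
  (85 − 64.4633)²/64.4633 = 6.5426
  (29 − 46.0699)²/46.0699 = 6.3248
  (67 − 59.8269)²/59.8269 = 0.8600
  (87 − 77.1031)²/77.1031 = 1.2704
χ² = 15.7473 + 0.0003 + 9.3148 + 4.7439 + 0.9850 + 6.5426 + 6.3248 + 0.8600 + 1.2704 = 45.789

45.789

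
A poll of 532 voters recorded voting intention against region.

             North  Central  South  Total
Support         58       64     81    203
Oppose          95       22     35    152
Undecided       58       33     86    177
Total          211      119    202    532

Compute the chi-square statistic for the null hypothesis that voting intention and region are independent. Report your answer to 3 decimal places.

Grand total N = 532.
Expected counts (row total × column total / N):
  Support, North: 203×211/532 = 80.5132
  Support, Central: 203×119/532 = 45.4079
  Support, South: 203×202/532 = 77.0789
  Oppose, North: 152×211/532 = 60.2857
  Oppose, Central: 152×119/532 = 34.0000
  Oppose, South: 152×202/532 = 57.7143
  Undecided, North: 177×211/532 = 70.2011
  Undecided, Central: 177×119/532 = 39.5921
  Undecided, South: 177×202/532 = 67.2068
Contributions (O − E)²/E:
  (58 − 80.5132)²/80.5132 = 6.2952
  (64 − 45.4079)²/45.4079 = 7.6125
  (81 − 77.0789)²/77.0789 = 0.1995
  (95 − 60.2857)²/60.2857 = 19.9895
  (22 − 34.0000)²/34.0000 = 4.2353
  (35 − 57.7143)²/57.7143 = 8.9395
  (58 − 70.2011)²/70.2011 = 2.1206
  (33 − 39.5921)²/39.5921 = 1.0976
  (86 − 67.2068)²/67.2068 = 5.2552
χ² = 6.2952 + 7.6125 + 0.1995 + 19.9895 + 4.2353 + 8.9395 + 2.1206 + 1.0976 + 5.2552 = 55.745

55.745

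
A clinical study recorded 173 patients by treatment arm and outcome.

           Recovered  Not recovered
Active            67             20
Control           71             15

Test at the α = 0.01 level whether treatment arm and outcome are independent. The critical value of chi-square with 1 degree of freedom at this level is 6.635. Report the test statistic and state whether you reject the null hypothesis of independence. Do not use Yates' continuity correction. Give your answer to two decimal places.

Row totals: 87, 86. Column totals: 138, 35. Grand total N = 173.
Expected counts (row total × column total / N):
  Active, Recovered: 87×138/173 = 69.399
  Active, Not recovered: 87×35/173 = 17.601
  Control, Recovered: 86×138/173 = 68.601
  Control, Not recovered: 86×35/173 = 17.399
Contributions (O − E)²/E:
  (67 − 69.399)²/69.399 = 0.0829
  (20 − 17.601)²/17.601 = 0.3270
  (71 − 68.601)²/68.601 = 0.0839
  (15 − 17.399)²/17.399 = 0.3308
χ² = 0.0829 + 0.3270 + 0.0839 + 0.3308 = 0.82
df = (2−1)(2−1) = 1. Since 0.82 < 6.635, fail to reject the null hypothesis of independence at α = 0.01.

0.82; fail to reject H₀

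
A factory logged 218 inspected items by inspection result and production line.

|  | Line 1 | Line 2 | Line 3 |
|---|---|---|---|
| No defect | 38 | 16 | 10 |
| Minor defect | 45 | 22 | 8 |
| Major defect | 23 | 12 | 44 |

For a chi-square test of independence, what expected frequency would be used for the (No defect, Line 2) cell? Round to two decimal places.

14.68

Row total (No defect) = 64; column total (Line 2) = 50; grand total N = 218.
Expected count = (row total × column total) / N = 64 × 50 / 218 = 14.68.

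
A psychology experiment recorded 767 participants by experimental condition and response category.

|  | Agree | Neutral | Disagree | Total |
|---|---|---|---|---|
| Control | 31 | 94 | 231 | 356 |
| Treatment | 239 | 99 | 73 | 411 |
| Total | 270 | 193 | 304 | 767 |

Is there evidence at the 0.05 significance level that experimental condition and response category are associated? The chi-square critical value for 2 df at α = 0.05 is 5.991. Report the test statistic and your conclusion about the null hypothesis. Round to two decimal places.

239.77; reject H₀

Grand total N = 767.
Expected counts (row total × column total / N):
  Control, Agree: 356×270/767 = 125.319
  Control, Neutral: 356×193/767 = 89.580
  Control, Disagree: 356×304/767 = 141.100
  Treatment, Agree: 411×270/767 = 144.681
  Treatment, Neutral: 411×193/767 = 103.420
  Treatment, Disagree: 411×304/767 = 162.900
Contributions (O − E)²/E:
  (31 − 125.319)²/125.319 = 70.9874
  (94 − 89.580)²/89.580 = 0.2181
  (231 − 141.100)²/141.100 = 57.2786
  (239 − 144.681)²/144.681 = 61.4875
  (99 − 103.420)²/103.420 = 0.1889
  (73 − 162.900)²/162.900 = 49.6133
χ² = 70.9874 + 0.2181 + 57.2786 + 61.4875 + 0.1889 + 49.6133 = 239.77
df = (2−1)(3−1) = 2. Since 239.77 > 5.991, reject the null hypothesis of independence at α = 0.05.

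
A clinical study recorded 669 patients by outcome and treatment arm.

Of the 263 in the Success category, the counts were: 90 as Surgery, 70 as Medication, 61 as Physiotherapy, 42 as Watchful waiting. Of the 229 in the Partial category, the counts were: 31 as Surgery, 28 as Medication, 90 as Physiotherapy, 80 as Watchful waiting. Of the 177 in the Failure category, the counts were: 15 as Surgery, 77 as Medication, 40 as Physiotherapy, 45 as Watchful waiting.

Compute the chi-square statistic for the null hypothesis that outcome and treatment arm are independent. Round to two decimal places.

Row totals: 263, 229, 177. Column totals: 136, 175, 191, 167. Grand total N = 669.
Expected counts (row total × column total / N):
  Success, Surgery: 263×136/669 = 53.465
  Success, Medication: 263×175/669 = 68.797
  Success, Physiotherapy: 263×191/669 = 75.087
  Success, Watchful waiting: 263×167/669 = 65.652
  Partial, Surgery: 229×136/669 = 46.553
  Partial, Medication: 229×175/669 = 59.903
  Partial, Physiotherapy: 229×191/669 = 65.380
  Partial, Watchful waiting: 229×167/669 = 57.164
  Failure, Surgery: 177×136/669 = 35.982
  Failure, Medication: 177×175/669 = 46.300
  Failure, Physiotherapy: 177×191/669 = 50.534
  Failure, Watchful waiting: 177×167/669 = 44.184
Contributions (O − E)²/E:
  (90 − 53.465)²/53.465 = 24.9660
  (70 − 68.797)²/68.797 = 0.0210
  (61 − 75.087)²/75.087 = 2.6428
  (42 − 65.652)²/65.652 = 8.5209
  (31 − 46.553)²/46.553 = 5.1961
  (28 − 59.903)²/59.903 = 16.9908
  (90 − 65.380)²/65.380 = 9.2711
  (80 − 57.164)²/57.164 = 9.1226
  (15 − 35.982)²/35.982 = 12.2351
  (77 − 46.300)²/46.300 = 20.3562
  (40 − 50.534)²/50.534 = 2.1959
  (45 − 44.184)²/44.184 = 0.0151
χ² = 24.9660 + 0.0210 + 2.6428 + 8.5209 + 5.1961 + 16.9908 + 9.2711 + 9.1226 + 12.2351 + 20.3562 + 2.1959 + 0.0151 = 111.53

111.53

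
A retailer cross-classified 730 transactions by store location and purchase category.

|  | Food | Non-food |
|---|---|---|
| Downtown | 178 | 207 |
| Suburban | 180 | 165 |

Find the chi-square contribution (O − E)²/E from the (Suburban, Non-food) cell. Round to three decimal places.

Row total (Suburban) = 345; column total (Non-food) = 372; N = 730.
Expected count E = 345 × 372 / 730 = 175.8082.
Contribution = (O − E)²/E = (165 − 175.8082)² / 175.8082 = 0.664.

0.664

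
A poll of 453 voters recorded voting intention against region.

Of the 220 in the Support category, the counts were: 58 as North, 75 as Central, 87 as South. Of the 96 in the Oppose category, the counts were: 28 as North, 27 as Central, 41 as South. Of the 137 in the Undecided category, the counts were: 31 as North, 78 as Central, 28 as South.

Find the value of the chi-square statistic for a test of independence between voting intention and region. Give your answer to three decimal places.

27.572

Row totals: 220, 96, 137. Column totals: 117, 180, 156. Grand total N = 453.
Expected counts (row total × column total / N):
  Support, North: 220×117/453 = 56.8212
  Support, Central: 220×180/453 = 87.4172
  Support, South: 220×156/453 = 75.7616
  Oppose, North: 96×117/453 = 24.7947
  Oppose, Central: 96×180/453 = 38.1457
  Oppose, South: 96×156/453 = 33.0596
  Undecided, North: 137×117/453 = 35.3841
  Undecided, Central: 137×180/453 = 54.4371
  Undecided, South: 137×156/453 = 47.1788
Contributions (O − E)²/E:
  (58 − 56.8212)²/56.8212 = 0.0245
  (75 − 87.4172)²/87.4172 = 1.7638
  (87 − 75.7616)²/75.7616 = 1.6671
  (28 − 24.7947)²/24.7947 = 0.4144
  (27 − 38.1457)²/38.1457 = 3.2566
  (41 − 33.0596)²/33.0596 = 1.9072
  (31 − 35.3841)²/35.3841 = 0.5432
  (78 − 54.4371)²/54.4371 = 10.1991
  (28 − 47.1788)²/47.1788 = 7.7964
χ² = 0.0245 + 1.7638 + 1.6671 + 0.4144 + 3.2566 + 1.9072 + 0.5432 + 10.1991 + 7.7964 = 27.572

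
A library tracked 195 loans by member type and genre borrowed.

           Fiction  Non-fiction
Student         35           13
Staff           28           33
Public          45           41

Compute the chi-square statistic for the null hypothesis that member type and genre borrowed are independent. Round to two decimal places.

8.52

Row totals: 48, 61, 86. Column totals: 108, 87. Grand total N = 195.
Expected counts (row total × column total / N):
  Student, Fiction: 48×108/195 = 26.585
  Student, Non-fiction: 48×87/195 = 21.415
  Staff, Fiction: 61×108/195 = 33.785
  Staff, Non-fiction: 61×87/195 = 27.215
  Public, Fiction: 86×108/195 = 47.631
  Public, Non-fiction: 86×87/195 = 38.369
Contributions (O − E)²/E:
  (35 − 26.585)²/26.585 = 2.6636
  (13 − 21.415)²/21.415 = 3.3067
  (28 − 33.785)²/33.785 = 0.9906
  (33 − 27.215)²/27.215 = 1.2297
  (45 − 47.631)²/47.631 = 0.1453
  (41 − 38.369)²/38.369 = 0.1804
χ² = 2.6636 + 3.3067 + 0.9906 + 1.2297 + 0.1453 + 0.1804 = 8.52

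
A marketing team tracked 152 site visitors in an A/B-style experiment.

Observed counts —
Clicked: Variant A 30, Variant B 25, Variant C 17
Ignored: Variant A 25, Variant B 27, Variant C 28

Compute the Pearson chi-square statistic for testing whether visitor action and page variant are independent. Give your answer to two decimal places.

2.81

Row totals: 72, 80. Column totals: 55, 52, 45. Grand total N = 152.
Expected counts (row total × column total / N):
  Clicked, Variant A: 72×55/152 = 26.053
  Clicked, Variant B: 72×52/152 = 24.632
  Clicked, Variant C: 72×45/152 = 21.316
  Ignored, Variant A: 80×55/152 = 28.947
  Ignored, Variant B: 80×52/152 = 27.368
  Ignored, Variant C: 80×45/152 = 23.684
Contributions (O − E)²/E:
  (30 − 26.053)²/26.053 = 0.5980
  (25 − 24.632)²/24.632 = 0.0055
  (17 − 21.316)²/21.316 = 0.8739
  (25 − 28.947)²/28.947 = 0.5382
  (27 − 27.368)²/27.368 = 0.0049
  (28 − 23.684)²/23.684 = 0.7865
χ² = 0.5980 + 0.0055 + 0.8739 + 0.5382 + 0.0049 + 0.7865 = 2.81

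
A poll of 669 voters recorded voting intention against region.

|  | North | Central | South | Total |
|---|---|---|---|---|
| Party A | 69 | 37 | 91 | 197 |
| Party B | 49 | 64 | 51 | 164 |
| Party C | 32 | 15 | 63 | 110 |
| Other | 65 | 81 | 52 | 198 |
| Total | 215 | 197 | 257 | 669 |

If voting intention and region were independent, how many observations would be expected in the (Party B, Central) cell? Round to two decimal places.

Row total (Party B) = 164; column total (Central) = 197; grand total N = 669.
Expected count = (row total × column total) / N = 164 × 197 / 669 = 48.29.

48.29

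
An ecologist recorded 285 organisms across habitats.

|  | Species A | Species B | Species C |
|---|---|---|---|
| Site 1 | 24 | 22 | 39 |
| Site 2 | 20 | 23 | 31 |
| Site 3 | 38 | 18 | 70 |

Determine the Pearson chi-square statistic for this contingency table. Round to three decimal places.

8.933

Row totals: 85, 74, 126. Column totals: 82, 63, 140. Grand total N = 285.
Expected counts (row total × column total / N):
  Site 1, Species A: 85×82/285 = 24.4561
  Site 1, Species B: 85×63/285 = 18.7895
  Site 1, Species C: 85×140/285 = 41.7544
  Site 2, Species A: 74×82/285 = 21.2912
  Site 2, Species B: 74×63/285 = 16.3579
  Site 2, Species C: 74×140/285 = 36.3509
  Site 3, Species A: 126×82/285 = 36.2526
  Site 3, Species B: 126×63/285 = 27.8526
  Site 3, Species C: 126×140/285 = 61.8947
Contributions (O − E)²/E:
  (24 − 24.4561)²/24.4561 = 0.0085
  (22 − 18.7895)²/18.7895 = 0.5486
  (39 − 41.7544)²/41.7544 = 0.1817
  (20 − 21.2912)²/21.2912 = 0.0783
  (23 − 16.3579)²/16.3579 = 2.6970
  (31 − 36.3509)²/36.3509 = 0.7877
  (38 − 36.2526)²/36.2526 = 0.0842
  (18 − 27.8526)²/27.8526 = 3.4853
  (70 − 61.8947)²/61.8947 = 1.0614
χ² = 0.0085 + 0.5486 + 0.1817 + 0.0783 + 2.6970 + 0.7877 + 0.0842 + 3.4853 + 1.0614 = 8.933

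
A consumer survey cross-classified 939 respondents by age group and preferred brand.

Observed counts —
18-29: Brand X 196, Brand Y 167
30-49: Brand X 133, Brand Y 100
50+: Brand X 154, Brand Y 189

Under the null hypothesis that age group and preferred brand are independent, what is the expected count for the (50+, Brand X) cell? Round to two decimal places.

176.43

Row total (50+) = 343; column total (Brand X) = 483; grand total N = 939.
Expected count = (row total × column total) / N = 343 × 483 / 939 = 176.43.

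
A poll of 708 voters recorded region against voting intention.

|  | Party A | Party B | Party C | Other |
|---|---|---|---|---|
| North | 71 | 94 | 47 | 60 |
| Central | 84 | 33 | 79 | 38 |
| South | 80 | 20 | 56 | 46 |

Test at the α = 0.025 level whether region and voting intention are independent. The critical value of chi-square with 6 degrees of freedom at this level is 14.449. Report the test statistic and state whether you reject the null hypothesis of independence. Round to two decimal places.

65.20; reject H₀

Row totals: 272, 234, 202. Column totals: 235, 147, 182, 144. Grand total N = 708.
Expected counts (row total × column total / N):
  North, Party A: 272×235/708 = 90.282
  North, Party B: 272×147/708 = 56.475
  North, Party C: 272×182/708 = 69.921
  North, Other: 272×144/708 = 55.322
  Central, Party A: 234×235/708 = 77.669
  Central, Party B: 234×147/708 = 48.585
  Central, Party C: 234×182/708 = 60.153
  Central, Other: 234×144/708 = 47.593
  South, Party A: 202×235/708 = 67.048
  South, Party B: 202×147/708 = 41.941
  South, Party C: 202×182/708 = 51.927
  South, Other: 202×144/708 = 41.085
Contributions (O − E)²/E:
  (71 − 90.282)²/90.282 = 4.1182
  (94 − 56.475)²/56.475 = 24.9336
  (47 − 69.921)²/69.921 = 7.5138
  (60 − 55.322)²/55.322 = 0.3956
  (84 − 77.669)²/77.669 = 0.5161
  (33 − 48.585)²/48.585 = 4.9993
  (79 − 60.153)²/60.153 = 5.9051
  (38 − 47.593)²/47.593 = 1.9336
  (80 − 67.048)²/67.048 = 2.5020
  (20 − 41.941)²/41.941 = 11.4782
  (56 − 51.927)²/51.927 = 0.3195
  (46 − 41.085)²/41.085 = 0.5880
χ² = 4.1182 + 24.9336 + 7.5138 + 0.3956 + 0.5161 + 4.9993 + 5.9051 + 1.9336 + 2.5020 + 11.4782 + 0.3195 + 0.5880 = 65.20
df = (3−1)(4−1) = 6. Since 65.20 > 14.449, reject the null hypothesis of independence at α = 0.025.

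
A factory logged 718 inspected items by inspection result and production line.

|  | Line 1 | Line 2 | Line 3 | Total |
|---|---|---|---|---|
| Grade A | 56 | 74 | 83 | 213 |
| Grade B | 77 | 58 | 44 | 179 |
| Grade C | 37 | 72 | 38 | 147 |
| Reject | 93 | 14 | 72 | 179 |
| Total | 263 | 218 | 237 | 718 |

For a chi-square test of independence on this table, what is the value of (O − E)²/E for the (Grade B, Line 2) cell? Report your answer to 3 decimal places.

Row total (Grade B) = 179; column total (Line 2) = 218; N = 718.
Expected count E = 179 × 218 / 718 = 54.3482.
Contribution = (O − E)²/E = (58 − 54.3482)² / 54.3482 = 0.245.

0.245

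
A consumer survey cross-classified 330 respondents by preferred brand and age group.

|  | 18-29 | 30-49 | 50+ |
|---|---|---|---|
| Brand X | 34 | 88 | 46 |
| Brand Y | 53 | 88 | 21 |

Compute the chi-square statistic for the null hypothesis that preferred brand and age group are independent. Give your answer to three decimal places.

Row totals: 168, 162. Column totals: 87, 176, 67. Grand total N = 330.
Expected counts (row total × column total / N):
  Brand X, 18-29: 168×87/330 = 44.2909
  Brand X, 30-49: 168×176/330 = 89.6000
  Brand X, 50+: 168×67/330 = 34.1091
  Brand Y, 18-29: 162×87/330 = 42.7091
  Brand Y, 30-49: 162×176/330 = 86.4000
  Brand Y, 50+: 162×67/330 = 32.8909
Contributions (O − E)²/E:
  (34 − 44.2909)²/44.2909 = 2.3911
  (88 − 89.6000)²/89.6000 = 0.0286
  (46 − 34.1091)²/34.1091 = 4.1453
  (53 − 42.7091)²/42.7091 = 2.4796
  (88 − 86.4000)²/86.4000 = 0.0296
  (21 − 32.8909)²/32.8909 = 4.2989
χ² = 2.3911 + 0.0286 + 4.1453 + 2.4796 + 0.0296 + 4.2989 = 13.373

13.373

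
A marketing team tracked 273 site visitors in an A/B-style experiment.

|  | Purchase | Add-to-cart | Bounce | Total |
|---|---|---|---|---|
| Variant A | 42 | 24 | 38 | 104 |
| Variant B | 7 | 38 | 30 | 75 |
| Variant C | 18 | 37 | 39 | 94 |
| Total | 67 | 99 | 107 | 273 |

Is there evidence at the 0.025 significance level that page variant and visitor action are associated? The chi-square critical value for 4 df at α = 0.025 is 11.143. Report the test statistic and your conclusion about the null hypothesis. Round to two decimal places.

28.67; reject H₀

Grand total N = 273.
Expected counts (row total × column total / N):
  Variant A, Purchase: 104×67/273 = 25.524
  Variant A, Add-to-cart: 104×99/273 = 37.714
  Variant A, Bounce: 104×107/273 = 40.762
  Variant B, Purchase: 75×67/273 = 18.407
  Variant B, Add-to-cart: 75×99/273 = 27.198
  Variant B, Bounce: 75×107/273 = 29.396
  Variant C, Purchase: 94×67/273 = 23.070
  Variant C, Add-to-cart: 94×99/273 = 34.088
  Variant C, Bounce: 94×107/273 = 36.842
Contributions (O − E)²/E:
  (42 − 25.524)²/25.524 = 10.6354
  (24 − 37.714)²/37.714 = 4.9868
  (38 − 40.762)²/40.762 = 0.1872
  (7 − 18.407)²/18.407 = 7.0690
  (38 − 27.198)²/27.198 = 4.2901
  (30 − 29.396)²/29.396 = 0.0124
  (18 − 23.070)²/23.070 = 1.1142
  (37 − 34.088)²/34.088 = 0.2488
  (39 − 36.842)²/36.842 = 0.1264
χ² = 10.6354 + 4.9868 + 0.1872 + 7.0690 + 4.2901 + 0.0124 + 1.1142 + 0.2488 + 0.1264 = 28.67
df = (3−1)(3−1) = 4. Since 28.67 > 11.143, reject the null hypothesis of independence at α = 0.025.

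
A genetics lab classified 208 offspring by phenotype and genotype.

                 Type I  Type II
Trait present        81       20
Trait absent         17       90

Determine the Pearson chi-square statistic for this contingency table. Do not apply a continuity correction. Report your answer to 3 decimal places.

86.240

Row totals: 101, 107. Column totals: 98, 110. Grand total N = 208.
Expected counts (row total × column total / N):
  Trait present, Type I: 101×98/208 = 47.5865
  Trait present, Type II: 101×110/208 = 53.4135
  Trait absent, Type I: 107×98/208 = 50.4135
  Trait absent, Type II: 107×110/208 = 56.5865
Contributions (O − E)²/E:
  (81 − 47.5865)²/47.5865 = 23.4617
  (20 − 53.4135)²/53.4135 = 20.9022
  (17 − 50.4135)²/50.4135 = 22.1461
  (90 − 56.5865)²/56.5865 = 19.7302
χ² = 23.4617 + 20.9022 + 22.1461 + 19.7302 = 86.240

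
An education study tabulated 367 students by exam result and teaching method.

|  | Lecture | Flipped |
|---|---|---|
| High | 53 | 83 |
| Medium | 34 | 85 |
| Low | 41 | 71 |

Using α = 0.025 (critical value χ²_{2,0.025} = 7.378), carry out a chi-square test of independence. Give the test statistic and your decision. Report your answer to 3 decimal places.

3.234; fail to reject H₀

Row totals: 136, 119, 112. Column totals: 128, 239. Grand total N = 367.
Expected counts (row total × column total / N):
  High, Lecture: 136×128/367 = 47.4332
  High, Flipped: 136×239/367 = 88.5668
  Medium, Lecture: 119×128/367 = 41.5041
  Medium, Flipped: 119×239/367 = 77.4959
  Low, Lecture: 112×128/367 = 39.0627
  Low, Flipped: 112×239/367 = 72.9373
Contributions (O − E)²/E:
  (53 − 47.4332)²/47.4332 = 0.6533
  (83 − 88.5668)²/88.5668 = 0.3499
  (34 − 41.5041)²/41.5041 = 1.3568
  (85 − 77.4959)²/77.4959 = 0.7266
  (41 − 39.0627)²/39.0627 = 0.0961
  (71 − 72.9373)²/72.9373 = 0.0515
χ² = 0.6533 + 0.3499 + 1.3568 + 0.7266 + 0.0961 + 0.0515 = 3.234
df = (3−1)(2−1) = 2. Since 3.234 < 7.378, fail to reject the null hypothesis of independence at α = 0.025.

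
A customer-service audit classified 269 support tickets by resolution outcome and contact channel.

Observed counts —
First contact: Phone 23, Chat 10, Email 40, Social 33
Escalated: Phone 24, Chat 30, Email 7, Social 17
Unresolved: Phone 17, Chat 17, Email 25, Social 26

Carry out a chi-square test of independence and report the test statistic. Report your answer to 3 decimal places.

Row totals: 106, 78, 85. Column totals: 64, 57, 72, 76. Grand total N = 269.
Expected counts (row total × column total / N):
  First contact, Phone: 106×64/269 = 25.2193
  First contact, Chat: 106×57/269 = 22.4610
  First contact, Email: 106×72/269 = 28.3717
  First contact, Social: 106×76/269 = 29.9480
  Escalated, Phone: 78×64/269 = 18.5576
  Escalated, Chat: 78×57/269 = 16.5279
  Escalated, Email: 78×72/269 = 20.8773
  Escalated, Social: 78×76/269 = 22.0372
  Unresolved, Phone: 85×64/269 = 20.2230
  Unresolved, Chat: 85×57/269 = 18.0112
  Unresolved, Email: 85×72/269 = 22.7509
  Unresolved, Social: 85×76/269 = 24.0149
Contributions (O − E)²/E:
  (23 − 25.2193)²/25.2193 = 0.1953
  (10 − 22.4610)²/22.4610 = 6.9132
  (40 − 28.3717)²/28.3717 = 4.7659
  (33 − 29.9480)²/29.9480 = 0.3110
  (24 − 18.5576)²/18.5576 = 1.5961
  (30 − 16.5279)²/16.5279 = 10.9813
  (7 − 20.8773)²/20.8773 = 9.2243
  (17 − 22.0372)²/22.0372 = 1.1514
  (17 − 20.2230)²/20.2230 = 0.5137
  (17 − 18.0112)²/18.0112 = 0.0568
  (25 − 22.7509)²/22.7509 = 0.2223
  (26 − 24.0149)²/24.0149 = 0.1641
χ² = 0.1953 + 6.9132 + 4.7659 + 0.3110 + 1.5961 + 10.9813 + 9.2243 + 1.1514 + 0.5137 + 0.0568 + 0.2223 + 0.1641 = 36.095

36.095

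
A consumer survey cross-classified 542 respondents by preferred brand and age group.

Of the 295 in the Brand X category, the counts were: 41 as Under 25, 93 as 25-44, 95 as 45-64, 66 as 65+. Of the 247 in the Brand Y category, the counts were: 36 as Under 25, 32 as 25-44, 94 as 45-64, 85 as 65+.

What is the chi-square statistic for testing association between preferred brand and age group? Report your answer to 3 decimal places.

28.461

Row totals: 295, 247. Column totals: 77, 125, 189, 151. Grand total N = 542.
Expected counts (row total × column total / N):
  Brand X, Under 25: 295×77/542 = 41.9096
  Brand X, 25-44: 295×125/542 = 68.0351
  Brand X, 45-64: 295×189/542 = 102.8690
  Brand X, 65+: 295×151/542 = 82.1863
  Brand Y, Under 25: 247×77/542 = 35.0904
  Brand Y, 25-44: 247×125/542 = 56.9649
  Brand Y, 45-64: 247×189/542 = 86.1310
  Brand Y, 65+: 247×151/542 = 68.8137
Contributions (O − E)²/E:
  (41 − 41.9096)²/41.9096 = 0.0197
  (93 − 68.0351)²/68.0351 = 9.1607
  (95 − 102.8690)²/102.8690 = 0.6019
  (66 − 82.1863)²/82.1863 = 3.1878
  (36 − 35.0904)²/35.0904 = 0.0236
  (32 − 56.9649)²/56.9649 = 10.9409
  (94 − 86.1310)²/86.1310 = 0.7189
  (85 − 68.8137)²/68.8137 = 3.8073
χ² = 0.0197 + 9.1607 + 0.6019 + 3.1878 + 0.0236 + 10.9409 + 0.7189 + 3.8073 = 28.461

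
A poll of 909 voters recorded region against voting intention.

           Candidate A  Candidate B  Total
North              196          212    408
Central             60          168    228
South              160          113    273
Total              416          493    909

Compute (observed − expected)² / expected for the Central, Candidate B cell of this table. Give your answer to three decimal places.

15.901

Row total (Central) = 228; column total (Candidate B) = 493; N = 909.
Expected count E = 228 × 493 / 909 = 123.6568.
Contribution = (O − E)²/E = (168 − 123.6568)² / 123.6568 = 15.901.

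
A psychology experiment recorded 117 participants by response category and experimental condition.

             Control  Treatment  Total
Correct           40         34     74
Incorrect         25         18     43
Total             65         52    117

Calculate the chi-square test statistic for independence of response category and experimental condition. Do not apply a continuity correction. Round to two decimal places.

Grand total N = 117.
Expected counts (row total × column total / N):
  Correct, Control: 74×65/117 = 41.111
  Correct, Treatment: 74×52/117 = 32.889
  Incorrect, Control: 43×65/117 = 23.889
  Incorrect, Treatment: 43×52/117 = 19.111
Contributions (O − E)²/E:
  (40 − 41.111)²/41.111 = 0.0300
  (34 − 32.889)²/32.889 = 0.0375
  (25 − 23.889)²/23.889 = 0.0517
  (18 − 19.111)²/19.111 = 0.0646
χ² = 0.0300 + 0.0375 + 0.0517 + 0.0646 = 0.18

0.18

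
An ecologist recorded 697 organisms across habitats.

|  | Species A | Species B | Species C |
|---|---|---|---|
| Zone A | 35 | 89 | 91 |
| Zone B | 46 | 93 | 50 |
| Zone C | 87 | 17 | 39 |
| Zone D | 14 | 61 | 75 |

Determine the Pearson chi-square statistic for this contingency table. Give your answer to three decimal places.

141.771

Row totals: 215, 189, 143, 150. Column totals: 182, 260, 255. Grand total N = 697.
Expected counts (row total × column total / N):
  Zone A, Species A: 215×182/697 = 56.1406
  Zone A, Species B: 215×260/697 = 80.2009
  Zone A, Species C: 215×255/697 = 78.6585
  Zone B, Species A: 189×182/697 = 49.3515
  Zone B, Species B: 189×260/697 = 70.5022
  Zone B, Species C: 189×255/697 = 69.1463
  Zone C, Species A: 143×182/697 = 37.3400
  Zone C, Species B: 143×260/697 = 53.3429
  Zone C, Species C: 143×255/697 = 52.3171
  Zone D, Species A: 150×182/697 = 39.1679
  Zone D, Species B: 150×260/697 = 55.9541
  Zone D, Species C: 150×255/697 = 54.8780
Contributions (O − E)²/E:
  (35 − 56.1406)²/56.1406 = 7.9608
  (89 − 80.2009)²/80.2009 = 0.9654
  (91 − 78.6585)²/78.6585 = 1.9364
  (46 − 49.3515)²/49.3515 = 0.2276
  (93 − 70.5022)²/70.5022 = 7.1792
  (50 − 69.1463)²/69.1463 = 5.3015
  (87 − 37.3400)²/37.3400 = 66.0449
  (17 − 53.3429)²/53.3429 = 24.7607
  (39 − 52.3171)²/52.3171 = 3.3898
  (14 − 39.1679)²/39.1679 = 16.1720
  (61 − 55.9541)²/55.9541 = 0.4550
  (75 − 54.8780)²/54.8780 = 7.3781
χ² = 7.9608 + 0.9654 + 1.9364 + 0.2276 + 7.1792 + 5.3015 + 66.0449 + 24.7607 + 3.3898 + 16.1720 + 0.4550 + 7.3781 = 141.771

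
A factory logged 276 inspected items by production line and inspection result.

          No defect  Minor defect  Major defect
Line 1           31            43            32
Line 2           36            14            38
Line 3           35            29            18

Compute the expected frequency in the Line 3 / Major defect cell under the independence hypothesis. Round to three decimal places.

Row total (Line 3) = 82; column total (Major defect) = 88; grand total N = 276.
Expected count = (row total × column total) / N = 82 × 88 / 276 = 26.145.

26.145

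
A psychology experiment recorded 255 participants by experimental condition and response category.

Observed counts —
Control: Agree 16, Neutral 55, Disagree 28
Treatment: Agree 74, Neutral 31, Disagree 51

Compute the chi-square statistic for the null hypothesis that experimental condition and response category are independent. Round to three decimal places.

40.031

Row totals: 99, 156. Column totals: 90, 86, 79. Grand total N = 255.
Expected counts (row total × column total / N):
  Control, Agree: 99×90/255 = 34.9412
  Control, Neutral: 99×86/255 = 33.3882
  Control, Disagree: 99×79/255 = 30.6706
  Treatment, Agree: 156×90/255 = 55.0588
  Treatment, Neutral: 156×86/255 = 52.6118
  Treatment, Disagree: 156×79/255 = 48.3294
Contributions (O − E)²/E:
  (16 − 34.9412)²/34.9412 = 10.2678
  (55 − 33.3882)²/33.3882 = 13.9891
  (28 − 30.6706)²/30.6706 = 0.2325
  (74 − 55.0588)²/55.0588 = 6.5161
  (31 − 52.6118)²/52.6118 = 8.8777
  (51 − 48.3294)²/48.3294 = 0.1476
χ² = 10.2678 + 13.9891 + 0.2325 + 6.5161 + 8.8777 + 0.1476 = 40.031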